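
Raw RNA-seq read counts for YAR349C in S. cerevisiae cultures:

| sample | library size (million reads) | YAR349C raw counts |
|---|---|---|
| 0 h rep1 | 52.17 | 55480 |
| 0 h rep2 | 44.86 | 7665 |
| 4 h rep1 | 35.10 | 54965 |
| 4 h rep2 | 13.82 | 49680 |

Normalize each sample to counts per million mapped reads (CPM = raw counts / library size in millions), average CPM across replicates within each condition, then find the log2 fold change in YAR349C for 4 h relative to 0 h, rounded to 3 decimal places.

2.064

CPM(0 h rep1) = 55480 / 52.17 = 1063.4464
CPM(0 h rep2) = 7665 / 44.86 = 170.8649
CPM(4 h rep1) = 54965 / 35.10 = 1565.9544
CPM(4 h rep2) = 49680 / 13.82 = 3594.7902
mean CPM(0 h) = 617.1557; mean CPM(4 h) = 2580.3723
Fold change = 2580.3723 / 617.1557 = 4.18107
log2(4.18107) = 2.0639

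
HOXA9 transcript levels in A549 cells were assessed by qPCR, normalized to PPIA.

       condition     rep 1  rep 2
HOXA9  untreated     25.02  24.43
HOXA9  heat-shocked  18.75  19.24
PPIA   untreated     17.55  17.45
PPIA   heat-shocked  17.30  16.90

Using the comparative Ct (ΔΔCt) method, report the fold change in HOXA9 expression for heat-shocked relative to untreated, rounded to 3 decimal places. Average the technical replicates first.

40.224

Mean Ct: HOXA9 untreated 24.725; HOXA9 heat-shocked 18.995; PPIA untreated 17.500; PPIA heat-shocked 17.100
ΔCt(untreated) = 24.725 − 17.500 = 7.225
ΔCt(heat-shocked) = 18.995 − 17.100 = 1.895
ΔΔCt = 1.895 − 7.225 = -5.330
Fold change = 2^(−(-5.330)) = 2^5.330 = 40.2244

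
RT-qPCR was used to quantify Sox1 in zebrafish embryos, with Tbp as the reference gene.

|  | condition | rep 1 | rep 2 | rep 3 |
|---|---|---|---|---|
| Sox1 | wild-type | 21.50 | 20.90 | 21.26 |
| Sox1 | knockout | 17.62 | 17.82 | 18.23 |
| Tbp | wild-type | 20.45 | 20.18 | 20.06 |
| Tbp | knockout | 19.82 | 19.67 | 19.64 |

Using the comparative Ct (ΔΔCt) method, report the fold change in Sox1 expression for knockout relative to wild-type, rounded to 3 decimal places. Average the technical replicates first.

Mean Ct: Sox1 wild-type 21.220; Sox1 knockout 17.890; Tbp wild-type 20.230; Tbp knockout 19.710
ΔCt(wild-type) = 21.220 − 20.230 = 0.990
ΔCt(knockout) = 17.890 − 19.710 = -1.820
ΔΔCt = -1.820 − 0.990 = -2.810
Fold change = 2^(−(-2.810)) = 2^2.810 = 7.0128

7.013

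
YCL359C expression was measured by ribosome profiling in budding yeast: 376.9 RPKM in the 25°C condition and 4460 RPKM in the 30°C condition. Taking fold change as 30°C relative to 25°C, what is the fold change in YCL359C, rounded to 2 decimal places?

11.83

Fold change = 4460 / 376.9 = 11.833
YCL359C is upregulated.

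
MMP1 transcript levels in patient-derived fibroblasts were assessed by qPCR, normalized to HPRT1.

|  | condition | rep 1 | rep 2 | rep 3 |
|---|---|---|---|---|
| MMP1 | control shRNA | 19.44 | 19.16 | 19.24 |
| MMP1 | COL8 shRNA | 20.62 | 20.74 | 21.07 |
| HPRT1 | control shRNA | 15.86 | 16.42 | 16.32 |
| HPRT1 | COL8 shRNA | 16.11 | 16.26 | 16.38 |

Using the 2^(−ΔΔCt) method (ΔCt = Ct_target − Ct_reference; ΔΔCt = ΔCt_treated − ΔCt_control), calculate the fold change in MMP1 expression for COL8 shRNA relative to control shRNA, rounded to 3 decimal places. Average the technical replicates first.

Mean Ct: MMP1 control shRNA 19.280; MMP1 COL8 shRNA 20.810; HPRT1 control shRNA 16.200; HPRT1 COL8 shRNA 16.250
ΔCt(control shRNA) = 19.280 − 16.200 = 3.080
ΔCt(COL8 shRNA) = 20.810 − 16.250 = 4.560
ΔΔCt = 4.560 − 3.080 = 1.480
Fold change = 2^(−1.480) = 0.3585

0.358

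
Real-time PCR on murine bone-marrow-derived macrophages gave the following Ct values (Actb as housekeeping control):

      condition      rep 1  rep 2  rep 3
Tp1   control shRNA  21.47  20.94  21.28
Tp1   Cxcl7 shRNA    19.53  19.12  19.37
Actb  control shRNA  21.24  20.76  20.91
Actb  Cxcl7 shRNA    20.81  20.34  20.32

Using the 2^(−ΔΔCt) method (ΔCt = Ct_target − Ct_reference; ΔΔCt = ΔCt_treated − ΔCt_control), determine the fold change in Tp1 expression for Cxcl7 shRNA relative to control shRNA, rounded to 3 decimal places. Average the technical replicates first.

Mean Ct: Tp1 control shRNA 21.230; Tp1 Cxcl7 shRNA 19.340; Actb control shRNA 20.970; Actb Cxcl7 shRNA 20.490
ΔCt(control shRNA) = 21.230 − 20.970 = 0.260
ΔCt(Cxcl7 shRNA) = 19.340 − 20.490 = -1.150
ΔΔCt = -1.150 − 0.260 = -1.410
Fold change = 2^(−(-1.410)) = 2^1.410 = 2.6574

2.657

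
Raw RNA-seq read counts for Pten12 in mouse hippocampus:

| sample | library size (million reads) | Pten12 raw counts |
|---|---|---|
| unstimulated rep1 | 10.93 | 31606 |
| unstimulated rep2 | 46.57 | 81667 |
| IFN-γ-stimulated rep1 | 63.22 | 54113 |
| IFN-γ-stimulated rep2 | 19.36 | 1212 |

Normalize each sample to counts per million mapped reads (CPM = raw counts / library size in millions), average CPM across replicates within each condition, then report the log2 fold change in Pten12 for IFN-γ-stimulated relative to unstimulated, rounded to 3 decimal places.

-2.338

CPM(unstimulated rep1) = 31606 / 10.93 = 2891.6743
CPM(unstimulated rep2) = 81667 / 46.57 = 1753.6397
CPM(IFN-γ-stimulated rep1) = 54113 / 63.22 = 855.9475
CPM(IFN-γ-stimulated rep2) = 1212 / 19.36 = 62.6033
mean CPM(unstimulated) = 2322.6570; mean CPM(IFN-γ-stimulated) = 459.2754
Fold change = 459.2754 / 2322.6570 = 0.19774
log2(0.19774) = -2.3383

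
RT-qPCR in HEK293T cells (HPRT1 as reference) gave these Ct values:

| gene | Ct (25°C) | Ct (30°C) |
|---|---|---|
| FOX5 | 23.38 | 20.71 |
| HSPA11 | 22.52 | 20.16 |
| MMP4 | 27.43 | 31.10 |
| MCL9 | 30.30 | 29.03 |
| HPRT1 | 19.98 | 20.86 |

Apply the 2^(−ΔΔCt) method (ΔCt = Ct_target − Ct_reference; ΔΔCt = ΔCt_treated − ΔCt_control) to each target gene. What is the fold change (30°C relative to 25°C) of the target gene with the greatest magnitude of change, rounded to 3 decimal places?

11.713

FOX5: ΔΔCt = (20.71−20.86) − (23.38−19.98) = -0.15 − 3.40 = -3.55; fold change = 2^3.55 = 11.713
HSPA11: ΔΔCt = (20.16−20.86) − (22.52−19.98) = -0.70 − 2.54 = -3.24; fold change = 2^3.24 = 9.448
MMP4: ΔΔCt = (31.10−20.86) − (27.43−19.98) = 10.24 − 7.45 = 2.79; fold change = 2^-2.79 = 0.145
MCL9: ΔΔCt = (29.03−20.86) − (30.30−19.98) = 8.17 − 10.32 = -2.15; fold change = 2^2.15 = 4.438
FOX5 has the largest |ΔΔCt| = 3.55.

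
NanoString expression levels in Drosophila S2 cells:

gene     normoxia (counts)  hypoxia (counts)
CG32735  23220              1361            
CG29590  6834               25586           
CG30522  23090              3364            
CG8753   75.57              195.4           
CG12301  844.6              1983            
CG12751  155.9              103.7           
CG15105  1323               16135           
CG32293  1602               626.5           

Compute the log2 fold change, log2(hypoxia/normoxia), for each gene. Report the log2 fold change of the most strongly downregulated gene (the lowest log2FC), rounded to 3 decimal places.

-4.093

log2(1361/23220) = -4.093  (CG32735)
log2(25586/6834) = 1.905  (CG29590)
log2(3364/23090) = -2.779  (CG30522)
log2(195.4/75.57) = 1.371  (CG8753)
log2(1983/844.6) = 1.231  (CG12301)
log2(103.7/155.9) = -0.588  (CG12751)
log2(16135/1323) = 3.608  (CG15105)
log2(626.5/1602) = -1.354  (CG32293)
CG32735 is most strongly downregulated.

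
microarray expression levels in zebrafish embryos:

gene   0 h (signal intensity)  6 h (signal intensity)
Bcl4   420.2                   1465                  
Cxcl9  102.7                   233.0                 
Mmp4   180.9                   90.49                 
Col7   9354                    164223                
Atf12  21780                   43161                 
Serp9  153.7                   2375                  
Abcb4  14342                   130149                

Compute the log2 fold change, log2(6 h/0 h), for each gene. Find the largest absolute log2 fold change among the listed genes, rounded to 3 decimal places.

log2(1465/420.2) = 1.802  (Bcl4)
log2(233.0/102.7) = 1.182  (Cxcl9)
log2(90.49/180.9) = -0.999  (Mmp4)
log2(164223/9354) = 4.134  (Col7)
log2(43161/21780) = 0.987  (Atf12)
log2(2375/153.7) = 3.950  (Serp9)
log2(130149/14342) = 3.182  (Abcb4)
The largest magnitude belongs to Col7.

4.134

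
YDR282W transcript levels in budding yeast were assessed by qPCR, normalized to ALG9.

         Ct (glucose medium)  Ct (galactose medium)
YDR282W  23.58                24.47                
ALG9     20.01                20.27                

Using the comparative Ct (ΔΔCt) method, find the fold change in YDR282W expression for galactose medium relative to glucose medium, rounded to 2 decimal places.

0.65

ΔCt(glucose medium) = 23.580 − 20.010 = 3.570
ΔCt(galactose medium) = 24.470 − 20.270 = 4.200
ΔΔCt = 4.200 − 3.570 = 0.630
Fold change = 2^(−0.630) = 0.646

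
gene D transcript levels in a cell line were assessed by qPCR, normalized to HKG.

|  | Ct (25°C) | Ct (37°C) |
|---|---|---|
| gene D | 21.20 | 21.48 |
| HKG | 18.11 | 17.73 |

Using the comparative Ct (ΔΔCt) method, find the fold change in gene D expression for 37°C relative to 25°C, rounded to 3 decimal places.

0.633

ΔCt(25°C) = 21.200 − 18.110 = 3.090
ΔCt(37°C) = 21.480 − 17.730 = 3.750
ΔΔCt = 3.750 − 3.090 = 0.660
Fold change = 2^(−0.660) = 0.6329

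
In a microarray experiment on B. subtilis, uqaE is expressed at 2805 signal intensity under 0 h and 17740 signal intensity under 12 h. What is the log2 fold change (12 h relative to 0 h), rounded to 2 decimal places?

2.66

Fold change = 17740 / 2805 = 6.3244
log2(6.3244) = 2.661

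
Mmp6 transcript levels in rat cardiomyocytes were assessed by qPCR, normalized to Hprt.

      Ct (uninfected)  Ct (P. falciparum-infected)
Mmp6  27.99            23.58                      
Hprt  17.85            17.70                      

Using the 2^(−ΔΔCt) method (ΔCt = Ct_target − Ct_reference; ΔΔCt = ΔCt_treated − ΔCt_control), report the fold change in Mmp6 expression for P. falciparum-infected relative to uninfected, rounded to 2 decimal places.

ΔCt(uninfected) = 27.990 − 17.850 = 10.140
ΔCt(P. falciparum-infected) = 23.580 − 17.700 = 5.880
ΔΔCt = 5.880 − 10.140 = -4.260
Fold change = 2^(−(-4.260)) = 2^4.260 = 19.160

19.16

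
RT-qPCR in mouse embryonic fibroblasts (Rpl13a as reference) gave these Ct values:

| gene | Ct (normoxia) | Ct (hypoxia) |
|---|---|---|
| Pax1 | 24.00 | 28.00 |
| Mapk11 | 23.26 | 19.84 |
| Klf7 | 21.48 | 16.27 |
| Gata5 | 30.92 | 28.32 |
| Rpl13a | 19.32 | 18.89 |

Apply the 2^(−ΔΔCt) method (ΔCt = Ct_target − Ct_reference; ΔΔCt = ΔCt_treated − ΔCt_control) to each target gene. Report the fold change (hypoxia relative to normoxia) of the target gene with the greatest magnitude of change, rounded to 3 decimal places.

Pax1: ΔΔCt = (28.00−18.89) − (24.00−19.32) = 9.11 − 4.68 = 4.43; fold change = 2^-4.43 = 0.046
Mapk11: ΔΔCt = (19.84−18.89) − (23.26−19.32) = 0.95 − 3.94 = -2.99; fold change = 2^2.99 = 7.945
Klf7: ΔΔCt = (16.27−18.89) − (21.48−19.32) = -2.62 − 2.16 = -4.78; fold change = 2^4.78 = 27.474
Gata5: ΔΔCt = (28.32−18.89) − (30.92−19.32) = 9.43 − 11.60 = -2.17; fold change = 2^2.17 = 4.500
Klf7 has the largest |ΔΔCt| = 4.78.

27.474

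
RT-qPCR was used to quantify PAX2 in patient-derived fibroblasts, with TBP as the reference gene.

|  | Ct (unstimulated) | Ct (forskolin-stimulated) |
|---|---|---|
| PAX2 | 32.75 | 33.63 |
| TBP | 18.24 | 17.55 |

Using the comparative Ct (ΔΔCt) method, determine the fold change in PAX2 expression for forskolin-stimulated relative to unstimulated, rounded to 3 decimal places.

0.337

ΔCt(unstimulated) = 32.750 − 18.240 = 14.510
ΔCt(forskolin-stimulated) = 33.630 − 17.550 = 16.080
ΔΔCt = 16.080 − 14.510 = 1.570
Fold change = 2^(−1.570) = 0.3368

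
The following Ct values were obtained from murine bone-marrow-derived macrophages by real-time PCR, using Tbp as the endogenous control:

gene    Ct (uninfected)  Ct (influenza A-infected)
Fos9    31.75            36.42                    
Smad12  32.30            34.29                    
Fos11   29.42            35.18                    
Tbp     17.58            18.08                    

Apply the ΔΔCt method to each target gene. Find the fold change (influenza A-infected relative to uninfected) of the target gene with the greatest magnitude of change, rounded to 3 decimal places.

0.026

Fos9: ΔΔCt = (36.42−18.08) − (31.75−17.58) = 18.34 − 14.17 = 4.17; fold change = 2^-4.17 = 0.056
Smad12: ΔΔCt = (34.29−18.08) − (32.30−17.58) = 16.21 − 14.72 = 1.49; fold change = 2^-1.49 = 0.356
Fos11: ΔΔCt = (35.18−18.08) − (29.42−17.58) = 17.10 − 11.84 = 5.26; fold change = 2^-5.26 = 0.026
Fos11 has the largest |ΔΔCt| = 5.26.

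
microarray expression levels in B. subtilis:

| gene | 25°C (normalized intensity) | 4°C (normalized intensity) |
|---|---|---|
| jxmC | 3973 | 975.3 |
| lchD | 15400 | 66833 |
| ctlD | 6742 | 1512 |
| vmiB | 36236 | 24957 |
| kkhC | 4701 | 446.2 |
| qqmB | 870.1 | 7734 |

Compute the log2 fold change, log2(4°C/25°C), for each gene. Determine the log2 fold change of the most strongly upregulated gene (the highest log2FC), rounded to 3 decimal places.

3.152

log2(975.3/3973) = -2.026  (jxmC)
log2(66833/15400) = 2.118  (lchD)
log2(1512/6742) = -2.157  (ctlD)
log2(24957/36236) = -0.538  (vmiB)
log2(446.2/4701) = -3.397  (kkhC)
log2(7734/870.1) = 3.152  (qqmB)
qqmB is most strongly upregulated.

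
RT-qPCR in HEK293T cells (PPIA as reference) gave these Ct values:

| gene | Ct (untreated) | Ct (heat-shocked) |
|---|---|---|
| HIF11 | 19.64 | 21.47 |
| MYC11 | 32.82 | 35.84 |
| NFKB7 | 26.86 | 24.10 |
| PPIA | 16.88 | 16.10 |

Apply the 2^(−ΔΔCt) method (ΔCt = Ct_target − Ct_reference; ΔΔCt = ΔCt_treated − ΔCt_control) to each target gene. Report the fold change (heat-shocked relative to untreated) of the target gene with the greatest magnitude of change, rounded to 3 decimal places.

0.072

HIF11: ΔΔCt = (21.47−16.10) − (19.64−16.88) = 5.37 − 2.76 = 2.61; fold change = 2^-2.61 = 0.164
MYC11: ΔΔCt = (35.84−16.10) − (32.82−16.88) = 19.74 − 15.94 = 3.80; fold change = 2^-3.80 = 0.072
NFKB7: ΔΔCt = (24.10−16.10) − (26.86−16.88) = 8.00 − 9.98 = -1.98; fold change = 2^1.98 = 3.945
MYC11 has the largest |ΔΔCt| = 3.80.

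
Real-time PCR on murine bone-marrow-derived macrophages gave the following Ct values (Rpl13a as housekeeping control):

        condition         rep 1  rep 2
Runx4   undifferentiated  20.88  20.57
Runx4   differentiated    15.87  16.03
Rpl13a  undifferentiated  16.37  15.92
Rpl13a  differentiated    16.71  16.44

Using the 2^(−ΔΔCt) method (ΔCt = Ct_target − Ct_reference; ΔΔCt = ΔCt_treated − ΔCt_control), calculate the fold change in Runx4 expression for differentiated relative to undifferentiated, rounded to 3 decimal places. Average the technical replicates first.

Mean Ct: Runx4 undifferentiated 20.725; Runx4 differentiated 15.950; Rpl13a undifferentiated 16.145; Rpl13a differentiated 16.575
ΔCt(undifferentiated) = 20.725 − 16.145 = 4.580
ΔCt(differentiated) = 15.950 − 16.575 = -0.625
ΔΔCt = -0.625 − 4.580 = -5.205
Fold change = 2^(−(-5.205)) = 2^5.205 = 36.8860

36.886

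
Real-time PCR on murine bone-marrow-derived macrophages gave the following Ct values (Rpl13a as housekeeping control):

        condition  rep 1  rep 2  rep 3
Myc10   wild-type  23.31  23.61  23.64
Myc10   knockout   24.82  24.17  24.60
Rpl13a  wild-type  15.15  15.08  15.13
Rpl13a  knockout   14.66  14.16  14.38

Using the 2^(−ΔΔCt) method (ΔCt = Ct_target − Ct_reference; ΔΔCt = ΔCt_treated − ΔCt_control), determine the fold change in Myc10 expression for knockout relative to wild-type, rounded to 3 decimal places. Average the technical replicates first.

Mean Ct: Myc10 wild-type 23.520; Myc10 knockout 24.530; Rpl13a wild-type 15.120; Rpl13a knockout 14.400
ΔCt(wild-type) = 23.520 − 15.120 = 8.400
ΔCt(knockout) = 24.530 − 14.400 = 10.130
ΔΔCt = 10.130 − 8.400 = 1.730
Fold change = 2^(−1.730) = 0.3015

0.301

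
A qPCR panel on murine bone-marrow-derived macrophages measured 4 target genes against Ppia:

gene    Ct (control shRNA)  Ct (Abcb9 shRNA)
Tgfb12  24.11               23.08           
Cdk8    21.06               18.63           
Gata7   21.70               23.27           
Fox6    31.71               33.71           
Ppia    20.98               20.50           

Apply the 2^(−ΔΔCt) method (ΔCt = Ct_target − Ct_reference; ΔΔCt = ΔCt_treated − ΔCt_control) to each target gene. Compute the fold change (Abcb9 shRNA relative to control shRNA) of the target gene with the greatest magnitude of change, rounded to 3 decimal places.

0.179

Tgfb12: ΔΔCt = (23.08−20.50) − (24.11−20.98) = 2.58 − 3.13 = -0.55; fold change = 2^0.55 = 1.464
Cdk8: ΔΔCt = (18.63−20.50) − (21.06−20.98) = -1.87 − 0.08 = -1.95; fold change = 2^1.95 = 3.864
Gata7: ΔΔCt = (23.27−20.50) − (21.70−20.98) = 2.77 − 0.72 = 2.05; fold change = 2^-2.05 = 0.241
Fox6: ΔΔCt = (33.71−20.50) − (31.71−20.98) = 13.21 − 10.73 = 2.48; fold change = 2^-2.48 = 0.179
Fox6 has the largest |ΔΔCt| = 2.48.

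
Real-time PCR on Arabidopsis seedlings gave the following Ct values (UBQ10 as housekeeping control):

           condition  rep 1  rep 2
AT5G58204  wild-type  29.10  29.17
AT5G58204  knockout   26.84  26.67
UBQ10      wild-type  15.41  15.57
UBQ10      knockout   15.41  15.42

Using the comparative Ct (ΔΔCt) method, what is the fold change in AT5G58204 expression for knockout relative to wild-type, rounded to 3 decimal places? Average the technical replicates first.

4.942

Mean Ct: AT5G58204 wild-type 29.135; AT5G58204 knockout 26.755; UBQ10 wild-type 15.490; UBQ10 knockout 15.415
ΔCt(wild-type) = 29.135 − 15.490 = 13.645
ΔCt(knockout) = 26.755 − 15.415 = 11.340
ΔΔCt = 11.340 − 13.645 = -2.305
Fold change = 2^(−(-2.305)) = 2^2.305 = 4.9417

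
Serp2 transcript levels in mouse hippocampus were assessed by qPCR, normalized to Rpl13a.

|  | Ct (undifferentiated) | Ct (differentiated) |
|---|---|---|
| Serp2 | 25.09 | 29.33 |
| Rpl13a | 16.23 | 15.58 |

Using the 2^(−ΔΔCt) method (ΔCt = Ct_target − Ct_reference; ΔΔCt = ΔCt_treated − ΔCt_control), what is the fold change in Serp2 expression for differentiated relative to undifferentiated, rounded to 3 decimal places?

ΔCt(undifferentiated) = 25.090 − 16.230 = 8.860
ΔCt(differentiated) = 29.330 − 15.580 = 13.750
ΔΔCt = 13.750 − 8.860 = 4.890
Fold change = 2^(−4.890) = 0.0337

0.034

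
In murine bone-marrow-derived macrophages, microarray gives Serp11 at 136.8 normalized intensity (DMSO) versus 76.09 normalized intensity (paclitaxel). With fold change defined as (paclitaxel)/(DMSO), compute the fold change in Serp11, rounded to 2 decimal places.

Fold change = 76.09 / 136.8 = 0.556
Serp11 is downregulated.

0.56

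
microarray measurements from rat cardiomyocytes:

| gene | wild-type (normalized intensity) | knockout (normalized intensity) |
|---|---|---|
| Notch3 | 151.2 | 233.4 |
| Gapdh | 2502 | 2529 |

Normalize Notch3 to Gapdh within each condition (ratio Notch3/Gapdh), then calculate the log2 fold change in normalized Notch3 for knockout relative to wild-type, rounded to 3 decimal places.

0.611

Notch3/Gapdh (wild-type) = 151.2 / 2502 = 0.060432
Notch3/Gapdh (knockout) = 233.4 / 2529 = 0.092289
Fold change = 0.092289 / 0.060432 = 1.5272
log2(1.5272) = 0.6109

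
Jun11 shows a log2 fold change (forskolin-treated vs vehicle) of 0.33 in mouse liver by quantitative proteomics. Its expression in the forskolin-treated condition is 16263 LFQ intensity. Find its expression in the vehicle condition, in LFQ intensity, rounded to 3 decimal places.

Fold change = 2^(0.33) = 1.2570
vehicle expression = 16263 / 1.2570 = 12937.810

12937.810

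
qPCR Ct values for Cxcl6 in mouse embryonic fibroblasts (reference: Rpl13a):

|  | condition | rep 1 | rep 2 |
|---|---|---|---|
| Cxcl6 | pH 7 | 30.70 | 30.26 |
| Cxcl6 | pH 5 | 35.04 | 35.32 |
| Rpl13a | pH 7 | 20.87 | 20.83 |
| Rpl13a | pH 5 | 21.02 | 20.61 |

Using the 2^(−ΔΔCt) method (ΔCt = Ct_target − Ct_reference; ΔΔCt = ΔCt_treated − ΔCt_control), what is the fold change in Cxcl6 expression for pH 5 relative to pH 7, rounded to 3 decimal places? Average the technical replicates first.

Mean Ct: Cxcl6 pH 7 30.480; Cxcl6 pH 5 35.180; Rpl13a pH 7 20.850; Rpl13a pH 5 20.815
ΔCt(pH 7) = 30.480 − 20.850 = 9.630
ΔCt(pH 5) = 35.180 − 20.815 = 14.365
ΔΔCt = 14.365 − 9.630 = 4.735
Fold change = 2^(−4.735) = 0.0376

0.038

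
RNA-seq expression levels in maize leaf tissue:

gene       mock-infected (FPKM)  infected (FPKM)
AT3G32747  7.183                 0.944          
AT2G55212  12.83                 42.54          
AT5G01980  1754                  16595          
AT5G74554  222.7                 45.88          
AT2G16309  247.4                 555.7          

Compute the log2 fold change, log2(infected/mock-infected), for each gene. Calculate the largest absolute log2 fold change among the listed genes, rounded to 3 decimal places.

log2(0.944/7.183) = -2.928  (AT3G32747)
log2(42.54/12.83) = 1.729  (AT2G55212)
log2(16595/1754) = 3.242  (AT5G01980)
log2(45.88/222.7) = -2.279  (AT5G74554)
log2(555.7/247.4) = 1.167  (AT2G16309)
The largest magnitude belongs to AT5G01980.

3.242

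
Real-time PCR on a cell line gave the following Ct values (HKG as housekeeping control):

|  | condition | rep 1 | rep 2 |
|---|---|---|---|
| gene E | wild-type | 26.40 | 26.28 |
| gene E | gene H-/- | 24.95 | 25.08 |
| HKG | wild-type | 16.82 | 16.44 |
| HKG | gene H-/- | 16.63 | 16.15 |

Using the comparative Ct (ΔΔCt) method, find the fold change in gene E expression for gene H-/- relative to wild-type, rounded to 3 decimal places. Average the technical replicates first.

Mean Ct: gene E wild-type 26.340; gene E gene H-/- 25.015; HKG wild-type 16.630; HKG gene H-/- 16.390
ΔCt(wild-type) = 26.340 − 16.630 = 9.710
ΔCt(gene H-/-) = 25.015 − 16.390 = 8.625
ΔΔCt = 8.625 − 9.710 = -1.085
Fold change = 2^(−(-1.085)) = 2^1.085 = 2.1214

2.121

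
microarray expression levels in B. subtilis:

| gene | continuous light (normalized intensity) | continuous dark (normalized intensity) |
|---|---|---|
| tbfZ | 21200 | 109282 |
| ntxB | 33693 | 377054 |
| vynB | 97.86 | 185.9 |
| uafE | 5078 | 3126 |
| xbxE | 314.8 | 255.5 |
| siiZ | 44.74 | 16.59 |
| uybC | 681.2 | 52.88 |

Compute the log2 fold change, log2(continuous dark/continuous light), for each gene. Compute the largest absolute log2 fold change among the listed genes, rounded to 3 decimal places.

log2(109282/21200) = 2.366  (tbfZ)
log2(377054/33693) = 3.484  (ntxB)
log2(185.9/97.86) = 0.926  (vynB)
log2(3126/5078) = -0.700  (uafE)
log2(255.5/314.8) = -0.301  (xbxE)
log2(16.59/44.74) = -1.431  (siiZ)
log2(52.88/681.2) = -3.687  (uybC)
The largest magnitude belongs to uybC.

3.687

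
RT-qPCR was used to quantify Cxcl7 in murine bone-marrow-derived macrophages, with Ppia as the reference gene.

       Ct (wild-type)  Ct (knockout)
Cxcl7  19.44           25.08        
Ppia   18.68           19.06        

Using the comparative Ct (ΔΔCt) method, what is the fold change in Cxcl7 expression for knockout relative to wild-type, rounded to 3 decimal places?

0.026

ΔCt(wild-type) = 19.440 − 18.680 = 0.760
ΔCt(knockout) = 25.080 − 19.060 = 6.020
ΔΔCt = 6.020 − 0.760 = 5.260
Fold change = 2^(−5.260) = 0.0261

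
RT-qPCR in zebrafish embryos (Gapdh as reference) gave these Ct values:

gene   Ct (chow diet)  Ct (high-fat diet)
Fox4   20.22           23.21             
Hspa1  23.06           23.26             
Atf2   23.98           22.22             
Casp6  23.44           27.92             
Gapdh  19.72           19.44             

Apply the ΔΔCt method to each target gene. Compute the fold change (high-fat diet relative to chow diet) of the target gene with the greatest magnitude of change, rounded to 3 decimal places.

0.037

Fox4: ΔΔCt = (23.21−19.44) − (20.22−19.72) = 3.77 − 0.50 = 3.27; fold change = 2^-3.27 = 0.104
Hspa1: ΔΔCt = (23.26−19.44) − (23.06−19.72) = 3.82 − 3.34 = 0.48; fold change = 2^-0.48 = 0.717
Atf2: ΔΔCt = (22.22−19.44) − (23.98−19.72) = 2.78 − 4.26 = -1.48; fold change = 2^1.48 = 2.789
Casp6: ΔΔCt = (27.92−19.44) − (23.44−19.72) = 8.48 − 3.72 = 4.76; fold change = 2^-4.76 = 0.037
Casp6 has the largest |ΔΔCt| = 4.76.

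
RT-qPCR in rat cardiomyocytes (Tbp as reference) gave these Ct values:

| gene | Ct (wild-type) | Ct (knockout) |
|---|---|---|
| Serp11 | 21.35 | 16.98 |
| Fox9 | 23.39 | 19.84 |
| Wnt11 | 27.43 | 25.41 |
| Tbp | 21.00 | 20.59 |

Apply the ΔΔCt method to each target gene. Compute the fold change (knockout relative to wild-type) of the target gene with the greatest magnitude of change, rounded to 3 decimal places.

Serp11: ΔΔCt = (16.98−20.59) − (21.35−21.00) = -3.61 − 0.35 = -3.96; fold change = 2^3.96 = 15.562
Fox9: ΔΔCt = (19.84−20.59) − (23.39−21.00) = -0.75 − 2.39 = -3.14; fold change = 2^3.14 = 8.815
Wnt11: ΔΔCt = (25.41−20.59) − (27.43−21.00) = 4.82 − 6.43 = -1.61; fold change = 2^1.61 = 3.053
Serp11 has the largest |ΔΔCt| = 3.96.

15.562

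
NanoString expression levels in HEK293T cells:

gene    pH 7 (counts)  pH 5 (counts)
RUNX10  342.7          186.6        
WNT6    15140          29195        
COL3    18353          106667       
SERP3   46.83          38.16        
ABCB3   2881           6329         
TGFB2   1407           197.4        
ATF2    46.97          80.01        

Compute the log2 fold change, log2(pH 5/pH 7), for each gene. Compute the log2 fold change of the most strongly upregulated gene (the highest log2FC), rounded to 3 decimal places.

log2(186.6/342.7) = -0.877  (RUNX10)
log2(29195/15140) = 0.947  (WNT6)
log2(106667/18353) = 2.539  (COL3)
log2(38.16/46.83) = -0.295  (SERP3)
log2(6329/2881) = 1.135  (ABCB3)
log2(197.4/1407) = -2.833  (TGFB2)
log2(80.01/46.97) = 0.768  (ATF2)
COL3 is most strongly upregulated.

2.539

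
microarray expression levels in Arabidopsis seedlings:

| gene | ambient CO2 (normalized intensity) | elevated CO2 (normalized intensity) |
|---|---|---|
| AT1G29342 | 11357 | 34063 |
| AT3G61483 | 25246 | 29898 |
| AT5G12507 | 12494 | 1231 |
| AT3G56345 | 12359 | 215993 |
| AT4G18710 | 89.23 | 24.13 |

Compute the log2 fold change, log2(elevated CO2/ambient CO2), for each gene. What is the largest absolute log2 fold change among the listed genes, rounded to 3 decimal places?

4.127

log2(34063/11357) = 1.585  (AT1G29342)
log2(29898/25246) = 0.244  (AT3G61483)
log2(1231/12494) = -3.343  (AT5G12507)
log2(215993/12359) = 4.127  (AT3G56345)
log2(24.13/89.23) = -1.887  (AT4G18710)
The largest magnitude belongs to AT3G56345.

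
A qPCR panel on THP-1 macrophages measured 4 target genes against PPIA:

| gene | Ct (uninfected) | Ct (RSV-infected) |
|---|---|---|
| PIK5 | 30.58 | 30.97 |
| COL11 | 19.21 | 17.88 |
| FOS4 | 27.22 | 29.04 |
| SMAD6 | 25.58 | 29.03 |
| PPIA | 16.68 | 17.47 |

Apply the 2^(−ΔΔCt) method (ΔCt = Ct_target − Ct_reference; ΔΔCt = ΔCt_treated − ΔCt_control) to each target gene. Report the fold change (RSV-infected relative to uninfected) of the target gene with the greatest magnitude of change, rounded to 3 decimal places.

0.158

PIK5: ΔΔCt = (30.97−17.47) − (30.58−16.68) = 13.50 − 13.90 = -0.40; fold change = 2^0.40 = 1.320
COL11: ΔΔCt = (17.88−17.47) − (19.21−16.68) = 0.41 − 2.53 = -2.12; fold change = 2^2.12 = 4.347
FOS4: ΔΔCt = (29.04−17.47) − (27.22−16.68) = 11.57 − 10.54 = 1.03; fold change = 2^-1.03 = 0.490
SMAD6: ΔΔCt = (29.03−17.47) − (25.58−16.68) = 11.56 − 8.90 = 2.66; fold change = 2^-2.66 = 0.158
SMAD6 has the largest |ΔΔCt| = 2.66.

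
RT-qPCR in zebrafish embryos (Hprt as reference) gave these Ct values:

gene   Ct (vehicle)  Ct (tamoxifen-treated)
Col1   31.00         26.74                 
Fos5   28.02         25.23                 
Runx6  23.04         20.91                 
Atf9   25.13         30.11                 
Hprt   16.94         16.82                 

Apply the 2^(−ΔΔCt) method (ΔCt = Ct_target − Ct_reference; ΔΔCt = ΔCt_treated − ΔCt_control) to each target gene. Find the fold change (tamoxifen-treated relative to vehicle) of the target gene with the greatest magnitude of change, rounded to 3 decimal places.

Col1: ΔΔCt = (26.74−16.82) − (31.00−16.94) = 9.92 − 14.06 = -4.14; fold change = 2^4.14 = 17.630
Fos5: ΔΔCt = (25.23−16.82) − (28.02−16.94) = 8.41 − 11.08 = -2.67; fold change = 2^2.67 = 6.364
Runx6: ΔΔCt = (20.91−16.82) − (23.04−16.94) = 4.09 − 6.10 = -2.01; fold change = 2^2.01 = 4.028
Atf9: ΔΔCt = (30.11−16.82) − (25.13−16.94) = 13.29 − 8.19 = 5.10; fold change = 2^-5.10 = 0.029
Atf9 has the largest |ΔΔCt| = 5.10.

0.029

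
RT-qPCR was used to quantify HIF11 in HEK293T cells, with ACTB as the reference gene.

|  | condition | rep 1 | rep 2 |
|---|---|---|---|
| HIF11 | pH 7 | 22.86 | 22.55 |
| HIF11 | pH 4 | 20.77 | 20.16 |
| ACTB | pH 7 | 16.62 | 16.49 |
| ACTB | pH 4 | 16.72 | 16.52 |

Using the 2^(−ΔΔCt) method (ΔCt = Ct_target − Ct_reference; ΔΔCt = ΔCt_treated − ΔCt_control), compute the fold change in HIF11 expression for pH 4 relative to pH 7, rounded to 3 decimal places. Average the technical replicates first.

Mean Ct: HIF11 pH 7 22.705; HIF11 pH 4 20.465; ACTB pH 7 16.555; ACTB pH 4 16.620
ΔCt(pH 7) = 22.705 − 16.555 = 6.150
ΔCt(pH 4) = 20.465 − 16.620 = 3.845
ΔΔCt = 3.845 − 6.150 = -2.305
Fold change = 2^(−(-2.305)) = 2^2.305 = 4.9417

4.942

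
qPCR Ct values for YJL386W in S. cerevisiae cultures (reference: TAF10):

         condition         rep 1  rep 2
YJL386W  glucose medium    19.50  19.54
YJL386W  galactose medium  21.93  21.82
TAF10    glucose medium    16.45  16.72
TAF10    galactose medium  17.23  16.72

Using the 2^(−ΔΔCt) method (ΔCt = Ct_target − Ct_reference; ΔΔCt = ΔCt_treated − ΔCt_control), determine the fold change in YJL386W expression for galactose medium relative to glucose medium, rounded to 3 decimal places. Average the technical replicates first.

Mean Ct: YJL386W glucose medium 19.520; YJL386W galactose medium 21.875; TAF10 glucose medium 16.585; TAF10 galactose medium 16.975
ΔCt(glucose medium) = 19.520 − 16.585 = 2.935
ΔCt(galactose medium) = 21.875 − 16.975 = 4.900
ΔΔCt = 4.900 − 2.935 = 1.965
Fold change = 2^(−1.965) = 0.2561

0.256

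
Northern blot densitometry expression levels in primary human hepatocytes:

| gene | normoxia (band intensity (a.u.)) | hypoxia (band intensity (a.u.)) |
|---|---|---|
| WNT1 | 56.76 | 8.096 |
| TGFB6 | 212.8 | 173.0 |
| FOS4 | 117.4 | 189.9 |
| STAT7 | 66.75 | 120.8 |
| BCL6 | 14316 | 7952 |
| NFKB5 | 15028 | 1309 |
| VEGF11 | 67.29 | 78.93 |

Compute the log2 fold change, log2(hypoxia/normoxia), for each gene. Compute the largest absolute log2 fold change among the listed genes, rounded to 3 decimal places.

log2(8.096/56.76) = -2.810  (WNT1)
log2(173.0/212.8) = -0.299  (TGFB6)
log2(189.9/117.4) = 0.694  (FOS4)
log2(120.8/66.75) = 0.856  (STAT7)
log2(7952/14316) = -0.848  (BCL6)
log2(1309/15028) = -3.521  (NFKB5)
log2(78.93/67.29) = 0.230  (VEGF11)
The largest magnitude belongs to NFKB5.

3.521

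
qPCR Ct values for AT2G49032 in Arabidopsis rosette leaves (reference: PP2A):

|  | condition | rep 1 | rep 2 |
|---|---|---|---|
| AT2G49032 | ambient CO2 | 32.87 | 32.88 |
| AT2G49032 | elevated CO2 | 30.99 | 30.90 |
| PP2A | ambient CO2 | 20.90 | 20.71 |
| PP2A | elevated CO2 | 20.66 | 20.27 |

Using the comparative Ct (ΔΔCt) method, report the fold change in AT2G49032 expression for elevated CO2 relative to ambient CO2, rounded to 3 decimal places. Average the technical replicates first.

Mean Ct: AT2G49032 ambient CO2 32.875; AT2G49032 elevated CO2 30.945; PP2A ambient CO2 20.805; PP2A elevated CO2 20.465
ΔCt(ambient CO2) = 32.875 − 20.805 = 12.070
ΔCt(elevated CO2) = 30.945 − 20.465 = 10.480
ΔΔCt = 10.480 − 12.070 = -1.590
Fold change = 2^(−(-1.590)) = 2^1.590 = 3.0105

3.010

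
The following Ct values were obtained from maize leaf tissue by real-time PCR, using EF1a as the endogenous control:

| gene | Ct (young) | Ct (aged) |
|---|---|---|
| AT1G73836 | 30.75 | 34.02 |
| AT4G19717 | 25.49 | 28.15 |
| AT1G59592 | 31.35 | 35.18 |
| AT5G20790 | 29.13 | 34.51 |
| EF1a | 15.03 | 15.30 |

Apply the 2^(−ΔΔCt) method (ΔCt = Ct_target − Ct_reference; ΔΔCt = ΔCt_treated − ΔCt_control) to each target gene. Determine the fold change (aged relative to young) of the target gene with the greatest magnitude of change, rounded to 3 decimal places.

AT1G73836: ΔΔCt = (34.02−15.30) − (30.75−15.03) = 18.72 − 15.72 = 3.00; fold change = 2^-3.00 = 0.125
AT4G19717: ΔΔCt = (28.15−15.30) − (25.49−15.03) = 12.85 − 10.46 = 2.39; fold change = 2^-2.39 = 0.191
AT1G59592: ΔΔCt = (35.18−15.30) − (31.35−15.03) = 19.88 − 16.32 = 3.56; fold change = 2^-3.56 = 0.085
AT5G20790: ΔΔCt = (34.51−15.30) − (29.13−15.03) = 19.21 − 14.10 = 5.11; fold change = 2^-5.11 = 0.029
AT5G20790 has the largest |ΔΔCt| = 5.11.

0.029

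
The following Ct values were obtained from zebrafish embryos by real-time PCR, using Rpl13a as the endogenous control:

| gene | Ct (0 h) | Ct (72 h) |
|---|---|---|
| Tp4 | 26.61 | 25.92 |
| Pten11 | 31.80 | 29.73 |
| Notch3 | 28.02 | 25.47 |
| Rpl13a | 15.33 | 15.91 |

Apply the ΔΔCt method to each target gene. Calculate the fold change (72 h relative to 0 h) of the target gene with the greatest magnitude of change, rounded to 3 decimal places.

8.754

Tp4: ΔΔCt = (25.92−15.91) − (26.61−15.33) = 10.01 − 11.28 = -1.27; fold change = 2^1.27 = 2.412
Pten11: ΔΔCt = (29.73−15.91) − (31.80−15.33) = 13.82 − 16.47 = -2.65; fold change = 2^2.65 = 6.277
Notch3: ΔΔCt = (25.47−15.91) − (28.02−15.33) = 9.56 − 12.69 = -3.13; fold change = 2^3.13 = 8.754
Notch3 has the largest |ΔΔCt| = 3.13.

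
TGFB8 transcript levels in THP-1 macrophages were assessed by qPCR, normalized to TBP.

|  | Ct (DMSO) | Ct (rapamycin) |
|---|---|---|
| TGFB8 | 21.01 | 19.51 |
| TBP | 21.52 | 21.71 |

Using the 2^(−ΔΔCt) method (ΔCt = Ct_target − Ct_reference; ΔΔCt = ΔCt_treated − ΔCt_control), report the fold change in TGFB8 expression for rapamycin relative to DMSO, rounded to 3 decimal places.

3.227

ΔCt(DMSO) = 21.010 − 21.520 = -0.510
ΔCt(rapamycin) = 19.510 − 21.710 = -2.200
ΔΔCt = -2.200 − (-0.510) = -1.690
Fold change = 2^(−(-1.690)) = 2^1.690 = 3.2266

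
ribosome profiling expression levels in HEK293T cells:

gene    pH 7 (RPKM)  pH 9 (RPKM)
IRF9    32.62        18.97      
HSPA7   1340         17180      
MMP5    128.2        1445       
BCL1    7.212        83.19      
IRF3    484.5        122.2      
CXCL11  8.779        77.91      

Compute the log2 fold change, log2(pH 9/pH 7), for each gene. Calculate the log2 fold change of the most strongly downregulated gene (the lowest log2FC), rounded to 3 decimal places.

log2(18.97/32.62) = -0.782  (IRF9)
log2(17180/1340) = 3.680  (HSPA7)
log2(1445/128.2) = 3.495  (MMP5)
log2(83.19/7.212) = 3.528  (BCL1)
log2(122.2/484.5) = -1.987  (IRF3)
log2(77.91/8.779) = 3.150  (CXCL11)
IRF3 is most strongly downregulated.

-1.987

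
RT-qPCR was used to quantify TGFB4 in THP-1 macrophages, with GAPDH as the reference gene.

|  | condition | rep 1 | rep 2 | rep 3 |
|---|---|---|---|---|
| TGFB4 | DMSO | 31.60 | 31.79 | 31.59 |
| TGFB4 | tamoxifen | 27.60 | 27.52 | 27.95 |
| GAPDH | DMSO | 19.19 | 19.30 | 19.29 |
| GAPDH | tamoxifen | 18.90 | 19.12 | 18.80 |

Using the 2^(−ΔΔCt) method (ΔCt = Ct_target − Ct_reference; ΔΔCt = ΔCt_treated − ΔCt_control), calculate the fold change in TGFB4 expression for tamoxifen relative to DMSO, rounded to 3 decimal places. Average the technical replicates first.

12.553

Mean Ct: TGFB4 DMSO 31.660; TGFB4 tamoxifen 27.690; GAPDH DMSO 19.260; GAPDH tamoxifen 18.940
ΔCt(DMSO) = 31.660 − 19.260 = 12.400
ΔCt(tamoxifen) = 27.690 − 18.940 = 8.750
ΔΔCt = 8.750 − 12.400 = -3.650
Fold change = 2^(−(-3.650)) = 2^3.650 = 12.5533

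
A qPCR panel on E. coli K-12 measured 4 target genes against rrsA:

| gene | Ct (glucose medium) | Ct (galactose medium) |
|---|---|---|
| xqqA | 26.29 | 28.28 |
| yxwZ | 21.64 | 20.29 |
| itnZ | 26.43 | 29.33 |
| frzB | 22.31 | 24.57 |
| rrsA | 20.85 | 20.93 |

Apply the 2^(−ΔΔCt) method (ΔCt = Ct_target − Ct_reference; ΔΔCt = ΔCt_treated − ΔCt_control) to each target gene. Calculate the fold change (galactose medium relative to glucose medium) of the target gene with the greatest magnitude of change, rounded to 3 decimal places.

0.142

xqqA: ΔΔCt = (28.28−20.93) − (26.29−20.85) = 7.35 − 5.44 = 1.91; fold change = 2^-1.91 = 0.266
yxwZ: ΔΔCt = (20.29−20.93) − (21.64−20.85) = -0.64 − 0.79 = -1.43; fold change = 2^1.43 = 2.694
itnZ: ΔΔCt = (29.33−20.93) − (26.43−20.85) = 8.40 − 5.58 = 2.82; fold change = 2^-2.82 = 0.142
frzB: ΔΔCt = (24.57−20.93) − (22.31−20.85) = 3.64 − 1.46 = 2.18; fold change = 2^-2.18 = 0.221
itnZ has the largest |ΔΔCt| = 2.82.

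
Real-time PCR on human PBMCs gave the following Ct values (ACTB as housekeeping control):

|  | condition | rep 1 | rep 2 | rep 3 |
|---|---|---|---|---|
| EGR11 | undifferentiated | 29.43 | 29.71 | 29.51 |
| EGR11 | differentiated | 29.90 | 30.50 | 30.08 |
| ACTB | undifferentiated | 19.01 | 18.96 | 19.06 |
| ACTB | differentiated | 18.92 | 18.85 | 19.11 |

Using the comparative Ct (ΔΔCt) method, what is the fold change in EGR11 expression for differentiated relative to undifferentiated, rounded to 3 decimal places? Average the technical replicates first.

0.633

Mean Ct: EGR11 undifferentiated 29.550; EGR11 differentiated 30.160; ACTB undifferentiated 19.010; ACTB differentiated 18.960
ΔCt(undifferentiated) = 29.550 − 19.010 = 10.540
ΔCt(differentiated) = 30.160 − 18.960 = 11.200
ΔΔCt = 11.200 − 10.540 = 0.660
Fold change = 2^(−0.660) = 0.6329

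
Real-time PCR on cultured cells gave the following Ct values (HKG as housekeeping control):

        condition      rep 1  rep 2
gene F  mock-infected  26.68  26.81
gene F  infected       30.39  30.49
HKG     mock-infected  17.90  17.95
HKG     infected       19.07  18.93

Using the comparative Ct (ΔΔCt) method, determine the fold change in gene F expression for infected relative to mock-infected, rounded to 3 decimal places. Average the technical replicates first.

Mean Ct: gene F mock-infected 26.745; gene F infected 30.440; HKG mock-infected 17.925; HKG infected 19.000
ΔCt(mock-infected) = 26.745 − 17.925 = 8.820
ΔCt(infected) = 30.440 − 19.000 = 11.440
ΔΔCt = 11.440 − 8.820 = 2.620
Fold change = 2^(−2.620) = 0.1627

0.163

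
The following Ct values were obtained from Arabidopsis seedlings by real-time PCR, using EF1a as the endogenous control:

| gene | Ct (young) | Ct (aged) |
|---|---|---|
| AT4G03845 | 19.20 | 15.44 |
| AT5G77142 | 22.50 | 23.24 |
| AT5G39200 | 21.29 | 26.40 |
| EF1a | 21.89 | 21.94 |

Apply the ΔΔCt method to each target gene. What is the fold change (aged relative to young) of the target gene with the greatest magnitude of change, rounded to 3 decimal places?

AT4G03845: ΔΔCt = (15.44−21.94) − (19.20−21.89) = -6.50 − (-2.69) = -3.81; fold change = 2^3.81 = 14.026
AT5G77142: ΔΔCt = (23.24−21.94) − (22.50−21.89) = 1.30 − 0.61 = 0.69; fold change = 2^-0.69 = 0.620
AT5G39200: ΔΔCt = (26.40−21.94) − (21.29−21.89) = 4.46 − (-0.60) = 5.06; fold change = 2^-5.06 = 0.030
AT5G39200 has the largest |ΔΔCt| = 5.06.

0.030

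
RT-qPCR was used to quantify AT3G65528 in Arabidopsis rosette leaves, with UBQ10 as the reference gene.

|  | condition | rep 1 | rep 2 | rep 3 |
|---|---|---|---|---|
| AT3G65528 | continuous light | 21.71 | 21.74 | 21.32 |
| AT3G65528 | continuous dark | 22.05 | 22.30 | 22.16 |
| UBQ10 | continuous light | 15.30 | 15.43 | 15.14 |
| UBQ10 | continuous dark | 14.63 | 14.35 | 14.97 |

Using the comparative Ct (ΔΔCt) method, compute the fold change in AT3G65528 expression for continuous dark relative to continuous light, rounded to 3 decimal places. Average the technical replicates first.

0.429

Mean Ct: AT3G65528 continuous light 21.590; AT3G65528 continuous dark 22.170; UBQ10 continuous light 15.290; UBQ10 continuous dark 14.650
ΔCt(continuous light) = 21.590 − 15.290 = 6.300
ΔCt(continuous dark) = 22.170 − 14.650 = 7.520
ΔΔCt = 7.520 − 6.300 = 1.220
Fold change = 2^(−1.220) = 0.4293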